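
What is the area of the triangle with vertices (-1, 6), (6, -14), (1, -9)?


Area = |x1(y2-y3) + x2(y3-y1) + x3(y1-y2)| / 2
= |-1*(-14--9) + 6*(-9-6) + 1*(6--14)| / 2
= 32.5

32.5


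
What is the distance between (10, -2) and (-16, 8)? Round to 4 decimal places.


d = sqrt((-16-10)^2 + (8--2)^2) = 27.8568

27.8568


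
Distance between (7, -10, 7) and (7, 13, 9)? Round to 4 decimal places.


d = sqrt((7-7)^2 + (13--10)^2 + (9-7)^2) = 23.0868

23.0868


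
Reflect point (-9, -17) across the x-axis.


Reflection across x-axis: (x, y) -> (x, -y)
(-9, -17) -> (-9, 17)

(-9, 17)


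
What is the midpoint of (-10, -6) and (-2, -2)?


Midpoint = ((-10+-2)/2, (-6+-2)/2) = (-6, -4)

(-6, -4)


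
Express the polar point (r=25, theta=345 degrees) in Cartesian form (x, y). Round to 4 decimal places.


x = 25 * cos(345) = 24.1481
y = 25 * sin(345) = -6.4705

(24.1481, -6.4705)


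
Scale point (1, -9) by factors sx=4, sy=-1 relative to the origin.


Scaling: (x*sx, y*sy) = (1*4, -9*-1) = (4, 9)

(4, 9)


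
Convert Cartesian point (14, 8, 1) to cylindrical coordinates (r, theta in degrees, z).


r = sqrt(14^2 + 8^2) = 16.1245
theta = atan2(8, 14) = 29.7449 deg
z = 1

r = 16.1245, theta = 29.7449 deg, z = 1


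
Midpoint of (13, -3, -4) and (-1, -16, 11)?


Midpoint = ((13+-1)/2, (-3+-16)/2, (-4+11)/2) = (6, -9.5, 3.5)

(6, -9.5, 3.5)


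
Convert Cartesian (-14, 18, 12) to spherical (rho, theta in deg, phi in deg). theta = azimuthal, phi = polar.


rho = sqrt((-14)^2 + 18^2 + 12^2) = 25.7682
theta = atan2(18, -14) = 127.875 deg
phi = acos(12/25.7682) = 62.2451 deg

rho = 25.7682, theta = 127.875 deg, phi = 62.2451 deg


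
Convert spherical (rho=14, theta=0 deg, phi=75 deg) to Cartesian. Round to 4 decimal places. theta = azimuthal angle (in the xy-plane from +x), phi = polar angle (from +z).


x = 14 * sin(75) * cos(0) = 13.523
y = 14 * sin(75) * sin(0) = 0
z = 14 * cos(75) = 3.6235

(13.523, 0, 3.6235)


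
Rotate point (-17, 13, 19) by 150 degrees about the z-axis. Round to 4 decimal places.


x' = -17*cos(150) - 13*sin(150) = 8.2224
y' = -17*sin(150) + 13*cos(150) = -19.7583
z' = 19

(8.2224, -19.7583, 19)


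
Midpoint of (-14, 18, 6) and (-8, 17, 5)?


Midpoint = ((-14+-8)/2, (18+17)/2, (6+5)/2) = (-11, 17.5, 5.5)

(-11, 17.5, 5.5)


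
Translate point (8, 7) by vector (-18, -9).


Translation: (x+dx, y+dy) = (8+-18, 7+-9) = (-10, -2)

(-10, -2)


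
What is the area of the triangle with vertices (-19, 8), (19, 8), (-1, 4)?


Area = |x1(y2-y3) + x2(y3-y1) + x3(y1-y2)| / 2
= |-19*(8-4) + 19*(4-8) + -1*(8-8)| / 2
= 76

76


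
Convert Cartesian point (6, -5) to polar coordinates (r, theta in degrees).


r = sqrt(6^2 + (-5)^2) = 7.8102
theta = atan2(-5, 6) = 320.1944 degrees

r = 7.8102, theta = 320.1944 degrees


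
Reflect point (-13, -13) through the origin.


Reflection through origin: (x, y) -> (-x, -y)
(-13, -13) -> (13, 13)

(13, 13)


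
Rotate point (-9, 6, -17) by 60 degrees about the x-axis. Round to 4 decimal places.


x' = -9
y' = 6*cos(60) - -17*sin(60) = 17.7224
z' = 6*sin(60) + -17*cos(60) = -3.3038

(-9, 17.7224, -3.3038)


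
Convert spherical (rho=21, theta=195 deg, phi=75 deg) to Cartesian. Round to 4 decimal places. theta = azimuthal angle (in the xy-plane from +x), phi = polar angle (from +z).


x = 21 * sin(75) * cos(195) = -19.5933
y = 21 * sin(75) * sin(195) = -5.25
z = 21 * cos(75) = 5.4352

(-19.5933, -5.25, 5.4352)


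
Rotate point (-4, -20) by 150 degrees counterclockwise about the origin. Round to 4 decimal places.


x' = -4*cos(150) - -20*sin(150) = 13.4641
y' = -4*sin(150) + -20*cos(150) = 15.3205

(13.4641, 15.3205)


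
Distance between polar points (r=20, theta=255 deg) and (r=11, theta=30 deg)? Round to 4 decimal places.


d = sqrt(r1^2 + r2^2 - 2*r1*r2*cos(t2-t1))
d = sqrt(20^2 + 11^2 - 2*20*11*cos(30-255)) = 28.8466

28.8466


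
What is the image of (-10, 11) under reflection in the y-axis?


Reflection across y-axis: (x, y) -> (-x, y)
(-10, 11) -> (10, 11)

(10, 11)


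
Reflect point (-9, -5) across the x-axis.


Reflection across x-axis: (x, y) -> (x, -y)
(-9, -5) -> (-9, 5)

(-9, 5)


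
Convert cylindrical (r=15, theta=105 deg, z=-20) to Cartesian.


x = 15 * cos(105) = -3.8823
y = 15 * sin(105) = 14.4889
z = -20

(-3.8823, 14.4889, -20)


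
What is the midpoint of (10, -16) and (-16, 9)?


Midpoint = ((10+-16)/2, (-16+9)/2) = (-3, -3.5)

(-3, -3.5)


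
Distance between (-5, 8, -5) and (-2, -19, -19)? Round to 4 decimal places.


d = sqrt((-2--5)^2 + (-19-8)^2 + (-19--5)^2) = 30.5614

30.5614


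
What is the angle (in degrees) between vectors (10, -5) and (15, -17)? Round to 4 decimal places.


dot = 10*15 + -5*-17 = 235
|u| = 11.1803, |v| = 22.6716
cos(angle) = 0.9271
angle = 22.0113 degrees

22.0113 degrees


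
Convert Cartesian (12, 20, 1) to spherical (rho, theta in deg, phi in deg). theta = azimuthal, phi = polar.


rho = sqrt(12^2 + 20^2 + 1^2) = 23.3452
theta = atan2(20, 12) = 59.0362 deg
phi = acos(1/23.3452) = 87.545 deg

rho = 23.3452, theta = 59.0362 deg, phi = 87.545 deg


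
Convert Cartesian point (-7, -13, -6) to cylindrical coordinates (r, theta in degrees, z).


r = sqrt((-7)^2 + (-13)^2) = 14.7648
theta = atan2(-13, -7) = 241.6992 deg
z = -6

r = 14.7648, theta = 241.6992 deg, z = -6


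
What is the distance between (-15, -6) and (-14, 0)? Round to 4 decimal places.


d = sqrt((-14--15)^2 + (0--6)^2) = 6.0828

6.0828


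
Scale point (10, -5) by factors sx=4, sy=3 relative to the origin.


Scaling: (x*sx, y*sy) = (10*4, -5*3) = (40, -15)

(40, -15)


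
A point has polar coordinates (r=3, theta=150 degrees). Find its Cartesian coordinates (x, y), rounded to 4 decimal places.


x = 3 * cos(150) = -2.5981
y = 3 * sin(150) = 1.5

(-2.5981, 1.5)


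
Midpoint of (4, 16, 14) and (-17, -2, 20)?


Midpoint = ((4+-17)/2, (16+-2)/2, (14+20)/2) = (-6.5, 7, 17)

(-6.5, 7, 17)


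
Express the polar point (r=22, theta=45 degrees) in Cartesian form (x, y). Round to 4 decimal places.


x = 22 * cos(45) = 15.5563
y = 22 * sin(45) = 15.5563

(15.5563, 15.5563)


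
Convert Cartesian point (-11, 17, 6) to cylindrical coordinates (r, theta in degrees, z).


r = sqrt((-11)^2 + 17^2) = 20.2485
theta = atan2(17, -11) = 122.9052 deg
z = 6

r = 20.2485, theta = 122.9052 deg, z = 6


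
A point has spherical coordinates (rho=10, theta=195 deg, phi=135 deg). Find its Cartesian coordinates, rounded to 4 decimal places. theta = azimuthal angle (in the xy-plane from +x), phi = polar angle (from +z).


x = 10 * sin(135) * cos(195) = -6.8301
y = 10 * sin(135) * sin(195) = -1.8301
z = 10 * cos(135) = -7.0711

(-6.8301, -1.8301, -7.0711)


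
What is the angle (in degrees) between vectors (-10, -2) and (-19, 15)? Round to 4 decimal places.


dot = -10*-19 + -2*15 = 160
|u| = 10.198, |v| = 24.2074
cos(angle) = 0.6481
angle = 49.6001 degrees

49.6001 degrees


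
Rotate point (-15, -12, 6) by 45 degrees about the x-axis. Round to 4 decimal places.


x' = -15
y' = -12*cos(45) - 6*sin(45) = -12.7279
z' = -12*sin(45) + 6*cos(45) = -4.2426

(-15, -12.7279, -4.2426)


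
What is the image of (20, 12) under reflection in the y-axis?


Reflection across y-axis: (x, y) -> (-x, y)
(20, 12) -> (-20, 12)

(-20, 12)


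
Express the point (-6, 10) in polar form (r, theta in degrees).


r = sqrt((-6)^2 + 10^2) = 11.6619
theta = atan2(10, -6) = 120.9638 degrees

r = 11.6619, theta = 120.9638 degrees


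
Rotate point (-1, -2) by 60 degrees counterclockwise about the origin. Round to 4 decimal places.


x' = -1*cos(60) - -2*sin(60) = 1.2321
y' = -1*sin(60) + -2*cos(60) = -1.866

(1.2321, -1.866)


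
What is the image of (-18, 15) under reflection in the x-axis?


Reflection across x-axis: (x, y) -> (x, -y)
(-18, 15) -> (-18, -15)

(-18, -15)


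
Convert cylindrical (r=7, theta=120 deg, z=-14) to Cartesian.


x = 7 * cos(120) = -3.5
y = 7 * sin(120) = 6.0622
z = -14

(-3.5, 6.0622, -14)


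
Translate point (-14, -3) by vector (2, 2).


Translation: (x+dx, y+dy) = (-14+2, -3+2) = (-12, -1)

(-12, -1)


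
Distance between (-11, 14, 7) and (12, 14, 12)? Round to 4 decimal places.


d = sqrt((12--11)^2 + (14-14)^2 + (12-7)^2) = 23.5372

23.5372


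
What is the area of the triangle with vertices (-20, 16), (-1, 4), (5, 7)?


Area = |x1(y2-y3) + x2(y3-y1) + x3(y1-y2)| / 2
= |-20*(4-7) + -1*(7-16) + 5*(16-4)| / 2
= 64.5

64.5


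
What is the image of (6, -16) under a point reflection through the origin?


Reflection through origin: (x, y) -> (-x, -y)
(6, -16) -> (-6, 16)

(-6, 16)


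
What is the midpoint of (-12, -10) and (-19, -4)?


Midpoint = ((-12+-19)/2, (-10+-4)/2) = (-15.5, -7)

(-15.5, -7)


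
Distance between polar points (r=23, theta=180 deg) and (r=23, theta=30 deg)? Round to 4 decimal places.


d = sqrt(r1^2 + r2^2 - 2*r1*r2*cos(t2-t1))
d = sqrt(23^2 + 23^2 - 2*23*23*cos(30-180)) = 44.4326

44.4326


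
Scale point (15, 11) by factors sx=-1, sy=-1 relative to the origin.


Scaling: (x*sx, y*sy) = (15*-1, 11*-1) = (-15, -11)

(-15, -11)


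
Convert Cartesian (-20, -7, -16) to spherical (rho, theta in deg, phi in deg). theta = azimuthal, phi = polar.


rho = sqrt((-20)^2 + (-7)^2 + (-16)^2) = 26.5518
theta = atan2(-7, -20) = 199.29 deg
phi = acos(-16/26.5518) = 127.056 deg

rho = 26.5518, theta = 199.29 deg, phi = 127.056 deg


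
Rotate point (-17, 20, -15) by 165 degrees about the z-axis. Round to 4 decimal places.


x' = -17*cos(165) - 20*sin(165) = 11.2444
y' = -17*sin(165) + 20*cos(165) = -23.7184
z' = -15

(11.2444, -23.7184, -15)


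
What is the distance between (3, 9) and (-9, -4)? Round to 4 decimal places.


d = sqrt((-9-3)^2 + (-4-9)^2) = 17.6918

17.6918


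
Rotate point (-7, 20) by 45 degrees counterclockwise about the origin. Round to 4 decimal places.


x' = -7*cos(45) - 20*sin(45) = -19.0919
y' = -7*sin(45) + 20*cos(45) = 9.1924

(-19.0919, 9.1924)


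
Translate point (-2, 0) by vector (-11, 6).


Translation: (x+dx, y+dy) = (-2+-11, 0+6) = (-13, 6)

(-13, 6)


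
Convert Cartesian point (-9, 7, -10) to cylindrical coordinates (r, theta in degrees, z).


r = sqrt((-9)^2 + 7^2) = 11.4018
theta = atan2(7, -9) = 142.125 deg
z = -10

r = 11.4018, theta = 142.125 deg, z = -10


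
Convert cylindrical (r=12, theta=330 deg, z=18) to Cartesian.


x = 12 * cos(330) = 10.3923
y = 12 * sin(330) = -6
z = 18

(10.3923, -6, 18)


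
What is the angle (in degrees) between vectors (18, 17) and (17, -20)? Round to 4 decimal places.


dot = 18*17 + 17*-20 = -34
|u| = 24.7588, |v| = 26.2488
cos(angle) = -0.0523
angle = 92.9989 degrees

92.9989 degrees


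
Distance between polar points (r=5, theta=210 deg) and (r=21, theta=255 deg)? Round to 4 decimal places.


d = sqrt(r1^2 + r2^2 - 2*r1*r2*cos(t2-t1))
d = sqrt(5^2 + 21^2 - 2*5*21*cos(255-210)) = 17.8187

17.8187


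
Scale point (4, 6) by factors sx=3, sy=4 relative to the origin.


Scaling: (x*sx, y*sy) = (4*3, 6*4) = (12, 24)

(12, 24)


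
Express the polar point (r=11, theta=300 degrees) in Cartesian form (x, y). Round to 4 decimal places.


x = 11 * cos(300) = 5.5
y = 11 * sin(300) = -9.5263

(5.5, -9.5263)


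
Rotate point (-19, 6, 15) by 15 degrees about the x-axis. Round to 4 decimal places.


x' = -19
y' = 6*cos(15) - 15*sin(15) = 1.9133
z' = 6*sin(15) + 15*cos(15) = 16.0418

(-19, 1.9133, 16.0418)


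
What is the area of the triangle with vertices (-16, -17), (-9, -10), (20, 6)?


Area = |x1(y2-y3) + x2(y3-y1) + x3(y1-y2)| / 2
= |-16*(-10-6) + -9*(6--17) + 20*(-17--10)| / 2
= 45.5

45.5


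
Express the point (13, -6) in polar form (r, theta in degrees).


r = sqrt(13^2 + (-6)^2) = 14.3178
theta = atan2(-6, 13) = 335.2249 degrees

r = 14.3178, theta = 335.2249 degrees


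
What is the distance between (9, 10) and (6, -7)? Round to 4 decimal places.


d = sqrt((6-9)^2 + (-7-10)^2) = 17.2627

17.2627


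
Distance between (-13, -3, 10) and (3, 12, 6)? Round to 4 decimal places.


d = sqrt((3--13)^2 + (12--3)^2 + (6-10)^2) = 22.2935

22.2935


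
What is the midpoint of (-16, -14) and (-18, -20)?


Midpoint = ((-16+-18)/2, (-14+-20)/2) = (-17, -17)

(-17, -17)


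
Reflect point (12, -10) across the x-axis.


Reflection across x-axis: (x, y) -> (x, -y)
(12, -10) -> (12, 10)

(12, 10)


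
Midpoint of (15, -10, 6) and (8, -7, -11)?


Midpoint = ((15+8)/2, (-10+-7)/2, (6+-11)/2) = (11.5, -8.5, -2.5)

(11.5, -8.5, -2.5)


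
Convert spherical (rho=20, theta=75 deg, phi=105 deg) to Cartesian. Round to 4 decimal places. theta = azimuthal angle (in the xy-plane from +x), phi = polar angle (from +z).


x = 20 * sin(105) * cos(75) = 5
y = 20 * sin(105) * sin(75) = 18.6603
z = 20 * cos(105) = -5.1764

(5, 18.6603, -5.1764)


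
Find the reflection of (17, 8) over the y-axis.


Reflection across y-axis: (x, y) -> (-x, y)
(17, 8) -> (-17, 8)

(-17, 8)


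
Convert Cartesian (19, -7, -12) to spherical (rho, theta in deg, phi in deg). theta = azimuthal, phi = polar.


rho = sqrt(19^2 + (-7)^2 + (-12)^2) = 23.5372
theta = atan2(-7, 19) = 339.7751 deg
phi = acos(-12/23.5372) = 120.6526 deg

rho = 23.5372, theta = 339.7751 deg, phi = 120.6526 deg


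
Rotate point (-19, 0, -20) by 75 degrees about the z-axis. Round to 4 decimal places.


x' = -19*cos(75) - 0*sin(75) = -4.9176
y' = -19*sin(75) + 0*cos(75) = -18.3526
z' = -20

(-4.9176, -18.3526, -20)


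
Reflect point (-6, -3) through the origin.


Reflection through origin: (x, y) -> (-x, -y)
(-6, -3) -> (6, 3)

(6, 3)


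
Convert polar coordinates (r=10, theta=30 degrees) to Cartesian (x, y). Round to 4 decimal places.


x = 10 * cos(30) = 8.6603
y = 10 * sin(30) = 5

(8.6603, 5)


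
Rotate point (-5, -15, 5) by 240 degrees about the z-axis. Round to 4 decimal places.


x' = -5*cos(240) - -15*sin(240) = -10.4904
y' = -5*sin(240) + -15*cos(240) = 11.8301
z' = 5

(-10.4904, 11.8301, 5)


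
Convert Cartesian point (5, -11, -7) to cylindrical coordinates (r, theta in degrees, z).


r = sqrt(5^2 + (-11)^2) = 12.083
theta = atan2(-11, 5) = 294.444 deg
z = -7

r = 12.083, theta = 294.444 deg, z = -7


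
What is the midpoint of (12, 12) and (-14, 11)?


Midpoint = ((12+-14)/2, (12+11)/2) = (-1, 11.5)

(-1, 11.5)


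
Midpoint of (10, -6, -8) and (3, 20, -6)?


Midpoint = ((10+3)/2, (-6+20)/2, (-8+-6)/2) = (6.5, 7, -7)

(6.5, 7, -7)


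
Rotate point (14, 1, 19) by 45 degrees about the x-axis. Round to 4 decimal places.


x' = 14
y' = 1*cos(45) - 19*sin(45) = -12.7279
z' = 1*sin(45) + 19*cos(45) = 14.1421

(14, -12.7279, 14.1421)


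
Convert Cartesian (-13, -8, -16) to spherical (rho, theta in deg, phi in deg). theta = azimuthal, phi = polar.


rho = sqrt((-13)^2 + (-8)^2 + (-16)^2) = 22.1133
theta = atan2(-8, -13) = 211.6075 deg
phi = acos(-16/22.1133) = 136.3479 deg

rho = 22.1133, theta = 211.6075 deg, phi = 136.3479 deg


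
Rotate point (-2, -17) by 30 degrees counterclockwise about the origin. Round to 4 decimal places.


x' = -2*cos(30) - -17*sin(30) = 6.7679
y' = -2*sin(30) + -17*cos(30) = -15.7224

(6.7679, -15.7224)


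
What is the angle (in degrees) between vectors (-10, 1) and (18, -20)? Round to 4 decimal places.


dot = -10*18 + 1*-20 = -200
|u| = 10.0499, |v| = 26.9072
cos(angle) = -0.7396
angle = 137.6978 degrees

137.6978 degrees


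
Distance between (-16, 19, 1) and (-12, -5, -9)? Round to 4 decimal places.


d = sqrt((-12--16)^2 + (-5-19)^2 + (-9-1)^2) = 26.3059

26.3059


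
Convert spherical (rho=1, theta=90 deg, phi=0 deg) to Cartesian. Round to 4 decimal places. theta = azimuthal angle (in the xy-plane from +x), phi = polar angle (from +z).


x = 1 * sin(0) * cos(90) = 0
y = 1 * sin(0) * sin(90) = 0
z = 1 * cos(0) = 1

(0, 0, 1)


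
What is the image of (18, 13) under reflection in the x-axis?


Reflection across x-axis: (x, y) -> (x, -y)
(18, 13) -> (18, -13)

(18, -13)


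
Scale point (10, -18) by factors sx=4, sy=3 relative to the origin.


Scaling: (x*sx, y*sy) = (10*4, -18*3) = (40, -54)

(40, -54)


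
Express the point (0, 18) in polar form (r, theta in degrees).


r = sqrt(0^2 + 18^2) = 18
theta = atan2(18, 0) = 90 degrees

r = 18, theta = 90 degrees


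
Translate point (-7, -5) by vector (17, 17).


Translation: (x+dx, y+dy) = (-7+17, -5+17) = (10, 12)

(10, 12)


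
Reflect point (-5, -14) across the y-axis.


Reflection across y-axis: (x, y) -> (-x, y)
(-5, -14) -> (5, -14)

(5, -14)


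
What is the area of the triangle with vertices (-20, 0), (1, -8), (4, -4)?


Area = |x1(y2-y3) + x2(y3-y1) + x3(y1-y2)| / 2
= |-20*(-8--4) + 1*(-4-0) + 4*(0--8)| / 2
= 54

54


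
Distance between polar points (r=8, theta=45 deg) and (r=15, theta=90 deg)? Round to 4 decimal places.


d = sqrt(r1^2 + r2^2 - 2*r1*r2*cos(t2-t1))
d = sqrt(8^2 + 15^2 - 2*8*15*cos(90-45)) = 10.9222

10.9222


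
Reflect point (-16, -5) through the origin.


Reflection through origin: (x, y) -> (-x, -y)
(-16, -5) -> (16, 5)

(16, 5)


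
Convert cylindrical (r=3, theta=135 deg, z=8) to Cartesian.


x = 3 * cos(135) = -2.1213
y = 3 * sin(135) = 2.1213
z = 8

(-2.1213, 2.1213, 8)


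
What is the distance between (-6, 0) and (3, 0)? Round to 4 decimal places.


d = sqrt((3--6)^2 + (0-0)^2) = 9

9


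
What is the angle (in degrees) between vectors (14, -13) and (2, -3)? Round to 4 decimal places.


dot = 14*2 + -13*-3 = 67
|u| = 19.105, |v| = 3.6056
cos(angle) = 0.9727
angle = 13.431 degrees

13.431 degrees


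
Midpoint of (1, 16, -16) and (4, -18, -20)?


Midpoint = ((1+4)/2, (16+-18)/2, (-16+-20)/2) = (2.5, -1, -18)

(2.5, -1, -18)


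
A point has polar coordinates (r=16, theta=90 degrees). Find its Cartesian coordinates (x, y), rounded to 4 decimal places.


x = 16 * cos(90) = 0
y = 16 * sin(90) = 16

(0, 16)


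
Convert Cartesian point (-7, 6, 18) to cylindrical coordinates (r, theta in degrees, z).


r = sqrt((-7)^2 + 6^2) = 9.2195
theta = atan2(6, -7) = 139.3987 deg
z = 18

r = 9.2195, theta = 139.3987 deg, z = 18


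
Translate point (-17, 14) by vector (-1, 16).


Translation: (x+dx, y+dy) = (-17+-1, 14+16) = (-18, 30)

(-18, 30)


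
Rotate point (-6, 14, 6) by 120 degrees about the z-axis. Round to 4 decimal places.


x' = -6*cos(120) - 14*sin(120) = -9.1244
y' = -6*sin(120) + 14*cos(120) = -12.1962
z' = 6

(-9.1244, -12.1962, 6)


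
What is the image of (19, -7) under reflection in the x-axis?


Reflection across x-axis: (x, y) -> (x, -y)
(19, -7) -> (19, 7)

(19, 7)


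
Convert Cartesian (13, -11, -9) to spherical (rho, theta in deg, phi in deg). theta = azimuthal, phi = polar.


rho = sqrt(13^2 + (-11)^2 + (-9)^2) = 19.2614
theta = atan2(-11, 13) = 319.7636 deg
phi = acos(-9/19.2614) = 117.8564 deg

rho = 19.2614, theta = 319.7636 deg, phi = 117.8564 deg


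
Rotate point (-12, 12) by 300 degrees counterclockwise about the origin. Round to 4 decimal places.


x' = -12*cos(300) - 12*sin(300) = 4.3923
y' = -12*sin(300) + 12*cos(300) = 16.3923

(4.3923, 16.3923)


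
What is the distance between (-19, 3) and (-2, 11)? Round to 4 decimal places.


d = sqrt((-2--19)^2 + (11-3)^2) = 18.7883

18.7883


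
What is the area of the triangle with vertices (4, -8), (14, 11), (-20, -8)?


Area = |x1(y2-y3) + x2(y3-y1) + x3(y1-y2)| / 2
= |4*(11--8) + 14*(-8--8) + -20*(-8-11)| / 2
= 228

228


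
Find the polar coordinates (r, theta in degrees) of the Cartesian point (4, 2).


r = sqrt(4^2 + 2^2) = 4.4721
theta = atan2(2, 4) = 26.5651 degrees

r = 4.4721, theta = 26.5651 degrees


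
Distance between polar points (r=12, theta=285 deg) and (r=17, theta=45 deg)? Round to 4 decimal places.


d = sqrt(r1^2 + r2^2 - 2*r1*r2*cos(t2-t1))
d = sqrt(12^2 + 17^2 - 2*12*17*cos(45-285)) = 25.2389

25.2389


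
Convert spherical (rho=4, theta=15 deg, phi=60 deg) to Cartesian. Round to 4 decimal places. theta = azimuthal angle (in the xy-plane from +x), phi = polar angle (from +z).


x = 4 * sin(60) * cos(15) = 3.3461
y = 4 * sin(60) * sin(15) = 0.8966
z = 4 * cos(60) = 2

(3.3461, 0.8966, 2)


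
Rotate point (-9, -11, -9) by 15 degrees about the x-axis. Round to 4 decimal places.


x' = -9
y' = -11*cos(15) - -9*sin(15) = -8.2958
z' = -11*sin(15) + -9*cos(15) = -11.5403

(-9, -8.2958, -11.5403)


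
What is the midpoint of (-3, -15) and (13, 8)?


Midpoint = ((-3+13)/2, (-15+8)/2) = (5, -3.5)

(5, -3.5)


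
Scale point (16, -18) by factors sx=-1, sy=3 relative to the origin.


Scaling: (x*sx, y*sy) = (16*-1, -18*3) = (-16, -54)

(-16, -54)


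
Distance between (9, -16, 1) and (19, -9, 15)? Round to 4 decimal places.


d = sqrt((19-9)^2 + (-9--16)^2 + (15-1)^2) = 18.5742

18.5742


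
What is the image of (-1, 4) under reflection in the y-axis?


Reflection across y-axis: (x, y) -> (-x, y)
(-1, 4) -> (1, 4)

(1, 4)


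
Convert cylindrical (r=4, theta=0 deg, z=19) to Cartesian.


x = 4 * cos(0) = 4
y = 4 * sin(0) = 0
z = 19

(4, 0, 19)


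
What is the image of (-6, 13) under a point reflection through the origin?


Reflection through origin: (x, y) -> (-x, -y)
(-6, 13) -> (6, -13)

(6, -13)


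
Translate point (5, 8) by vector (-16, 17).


Translation: (x+dx, y+dy) = (5+-16, 8+17) = (-11, 25)

(-11, 25)


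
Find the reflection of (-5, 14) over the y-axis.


Reflection across y-axis: (x, y) -> (-x, y)
(-5, 14) -> (5, 14)

(5, 14)


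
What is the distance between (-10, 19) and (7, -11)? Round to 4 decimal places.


d = sqrt((7--10)^2 + (-11-19)^2) = 34.4819

34.4819


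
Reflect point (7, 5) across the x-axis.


Reflection across x-axis: (x, y) -> (x, -y)
(7, 5) -> (7, -5)

(7, -5)


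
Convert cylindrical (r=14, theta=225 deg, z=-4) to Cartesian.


x = 14 * cos(225) = -9.8995
y = 14 * sin(225) = -9.8995
z = -4

(-9.8995, -9.8995, -4)


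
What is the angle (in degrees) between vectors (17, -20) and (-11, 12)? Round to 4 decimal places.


dot = 17*-11 + -20*12 = -427
|u| = 26.2488, |v| = 16.2788
cos(angle) = -0.9993
angle = 177.8541 degrees

177.8541 degrees


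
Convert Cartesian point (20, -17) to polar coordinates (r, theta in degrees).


r = sqrt(20^2 + (-17)^2) = 26.2488
theta = atan2(-17, 20) = 319.6355 degrees

r = 26.2488, theta = 319.6355 degrees


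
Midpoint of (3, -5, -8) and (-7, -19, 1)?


Midpoint = ((3+-7)/2, (-5+-19)/2, (-8+1)/2) = (-2, -12, -3.5)

(-2, -12, -3.5)


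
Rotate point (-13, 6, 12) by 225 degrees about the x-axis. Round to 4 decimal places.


x' = -13
y' = 6*cos(225) - 12*sin(225) = 4.2426
z' = 6*sin(225) + 12*cos(225) = -12.7279

(-13, 4.2426, -12.7279)


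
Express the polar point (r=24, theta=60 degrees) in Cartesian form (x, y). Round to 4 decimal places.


x = 24 * cos(60) = 12
y = 24 * sin(60) = 20.7846

(12, 20.7846)


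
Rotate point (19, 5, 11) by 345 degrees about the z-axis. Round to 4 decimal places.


x' = 19*cos(345) - 5*sin(345) = 19.6467
y' = 19*sin(345) + 5*cos(345) = -0.0879
z' = 11

(19.6467, -0.0879, 11)


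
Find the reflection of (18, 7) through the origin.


Reflection through origin: (x, y) -> (-x, -y)
(18, 7) -> (-18, -7)

(-18, -7)


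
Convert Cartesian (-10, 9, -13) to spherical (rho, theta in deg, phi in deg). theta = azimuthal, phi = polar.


rho = sqrt((-10)^2 + 9^2 + (-13)^2) = 18.7083
theta = atan2(9, -10) = 138.0128 deg
phi = acos(-13/18.7083) = 134.0176 deg

rho = 18.7083, theta = 138.0128 deg, phi = 134.0176 deg


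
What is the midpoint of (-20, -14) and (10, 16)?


Midpoint = ((-20+10)/2, (-14+16)/2) = (-5, 1)

(-5, 1)


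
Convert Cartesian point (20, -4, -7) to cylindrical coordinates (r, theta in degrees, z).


r = sqrt(20^2 + (-4)^2) = 20.3961
theta = atan2(-4, 20) = 348.6901 deg
z = -7

r = 20.3961, theta = 348.6901 deg, z = -7


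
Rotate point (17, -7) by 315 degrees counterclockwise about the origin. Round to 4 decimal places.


x' = 17*cos(315) - -7*sin(315) = 7.0711
y' = 17*sin(315) + -7*cos(315) = -16.9706

(7.0711, -16.9706)


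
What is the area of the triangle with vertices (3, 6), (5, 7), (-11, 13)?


Area = |x1(y2-y3) + x2(y3-y1) + x3(y1-y2)| / 2
= |3*(7-13) + 5*(13-6) + -11*(6-7)| / 2
= 14

14


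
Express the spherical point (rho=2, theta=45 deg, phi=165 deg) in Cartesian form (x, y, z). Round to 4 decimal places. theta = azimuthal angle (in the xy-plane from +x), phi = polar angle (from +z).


x = 2 * sin(165) * cos(45) = 0.366
y = 2 * sin(165) * sin(45) = 0.366
z = 2 * cos(165) = -1.9319

(0.366, 0.366, -1.9319)


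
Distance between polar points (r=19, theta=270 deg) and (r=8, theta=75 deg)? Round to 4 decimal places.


d = sqrt(r1^2 + r2^2 - 2*r1*r2*cos(t2-t1))
d = sqrt(19^2 + 8^2 - 2*19*8*cos(75-270)) = 26.8075

26.8075


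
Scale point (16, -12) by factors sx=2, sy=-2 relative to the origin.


Scaling: (x*sx, y*sy) = (16*2, -12*-2) = (32, 24)

(32, 24)


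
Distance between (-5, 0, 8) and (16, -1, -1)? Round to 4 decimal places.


d = sqrt((16--5)^2 + (-1-0)^2 + (-1-8)^2) = 22.8692

22.8692


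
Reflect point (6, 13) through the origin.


Reflection through origin: (x, y) -> (-x, -y)
(6, 13) -> (-6, -13)

(-6, -13)


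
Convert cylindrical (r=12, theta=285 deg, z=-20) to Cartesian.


x = 12 * cos(285) = 3.1058
y = 12 * sin(285) = -11.5911
z = -20

(3.1058, -11.5911, -20)


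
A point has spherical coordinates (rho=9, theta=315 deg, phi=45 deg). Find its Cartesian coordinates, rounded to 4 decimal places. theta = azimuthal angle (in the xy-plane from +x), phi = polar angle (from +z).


x = 9 * sin(45) * cos(315) = 4.5
y = 9 * sin(45) * sin(315) = -4.5
z = 9 * cos(45) = 6.364

(4.5, -4.5, 6.364)


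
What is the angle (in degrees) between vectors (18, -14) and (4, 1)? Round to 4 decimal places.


dot = 18*4 + -14*1 = 58
|u| = 22.8035, |v| = 4.1231
cos(angle) = 0.6169
angle = 51.9112 degrees

51.9112 degrees


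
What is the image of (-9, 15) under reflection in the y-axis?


Reflection across y-axis: (x, y) -> (-x, y)
(-9, 15) -> (9, 15)

(9, 15)


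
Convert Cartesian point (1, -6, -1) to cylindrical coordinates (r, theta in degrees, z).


r = sqrt(1^2 + (-6)^2) = 6.0828
theta = atan2(-6, 1) = 279.4623 deg
z = -1

r = 6.0828, theta = 279.4623 deg, z = -1


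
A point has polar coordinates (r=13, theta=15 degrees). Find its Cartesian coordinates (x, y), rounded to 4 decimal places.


x = 13 * cos(15) = 12.557
y = 13 * sin(15) = 3.3646

(12.557, 3.3646)


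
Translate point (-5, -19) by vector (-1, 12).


Translation: (x+dx, y+dy) = (-5+-1, -19+12) = (-6, -7)

(-6, -7)


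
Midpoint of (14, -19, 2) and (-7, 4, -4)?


Midpoint = ((14+-7)/2, (-19+4)/2, (2+-4)/2) = (3.5, -7.5, -1)

(3.5, -7.5, -1)


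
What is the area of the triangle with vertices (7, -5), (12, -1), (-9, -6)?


Area = |x1(y2-y3) + x2(y3-y1) + x3(y1-y2)| / 2
= |7*(-1--6) + 12*(-6--5) + -9*(-5--1)| / 2
= 29.5

29.5


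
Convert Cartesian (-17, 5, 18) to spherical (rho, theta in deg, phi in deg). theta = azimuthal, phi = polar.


rho = sqrt((-17)^2 + 5^2 + 18^2) = 25.2587
theta = atan2(5, -17) = 163.6105 deg
phi = acos(18/25.2587) = 44.551 deg

rho = 25.2587, theta = 163.6105 deg, phi = 44.551 deg


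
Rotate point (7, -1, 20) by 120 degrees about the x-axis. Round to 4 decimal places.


x' = 7
y' = -1*cos(120) - 20*sin(120) = -16.8205
z' = -1*sin(120) + 20*cos(120) = -10.866

(7, -16.8205, -10.866)


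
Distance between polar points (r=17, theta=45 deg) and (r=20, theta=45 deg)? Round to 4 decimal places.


d = sqrt(r1^2 + r2^2 - 2*r1*r2*cos(t2-t1))
d = sqrt(17^2 + 20^2 - 2*17*20*cos(45-45)) = 3

3


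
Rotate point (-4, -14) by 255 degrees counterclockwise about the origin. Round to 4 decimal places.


x' = -4*cos(255) - -14*sin(255) = -12.4877
y' = -4*sin(255) + -14*cos(255) = 7.4872

(-12.4877, 7.4872)


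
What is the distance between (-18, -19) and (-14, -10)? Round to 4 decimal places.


d = sqrt((-14--18)^2 + (-10--19)^2) = 9.8489

9.8489


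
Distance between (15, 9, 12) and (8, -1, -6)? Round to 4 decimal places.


d = sqrt((8-15)^2 + (-1-9)^2 + (-6-12)^2) = 21.7486

21.7486


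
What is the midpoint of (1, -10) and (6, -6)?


Midpoint = ((1+6)/2, (-10+-6)/2) = (3.5, -8)

(3.5, -8)


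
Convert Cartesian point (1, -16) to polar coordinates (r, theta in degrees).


r = sqrt(1^2 + (-16)^2) = 16.0312
theta = atan2(-16, 1) = 273.5763 degrees

r = 16.0312, theta = 273.5763 degrees


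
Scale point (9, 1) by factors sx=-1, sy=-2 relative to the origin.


Scaling: (x*sx, y*sy) = (9*-1, 1*-2) = (-9, -2)

(-9, -2)


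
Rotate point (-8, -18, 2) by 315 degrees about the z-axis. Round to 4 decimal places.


x' = -8*cos(315) - -18*sin(315) = -18.3848
y' = -8*sin(315) + -18*cos(315) = -7.0711
z' = 2

(-18.3848, -7.0711, 2)


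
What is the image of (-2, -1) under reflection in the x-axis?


Reflection across x-axis: (x, y) -> (x, -y)
(-2, -1) -> (-2, 1)

(-2, 1)


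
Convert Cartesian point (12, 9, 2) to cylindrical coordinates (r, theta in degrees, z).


r = sqrt(12^2 + 9^2) = 15
theta = atan2(9, 12) = 36.8699 deg
z = 2

r = 15, theta = 36.8699 deg, z = 2


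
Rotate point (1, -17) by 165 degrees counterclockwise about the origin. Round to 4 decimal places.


x' = 1*cos(165) - -17*sin(165) = 3.434
y' = 1*sin(165) + -17*cos(165) = 16.6796

(3.434, 16.6796)


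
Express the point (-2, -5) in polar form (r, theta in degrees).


r = sqrt((-2)^2 + (-5)^2) = 5.3852
theta = atan2(-5, -2) = 248.1986 degrees

r = 5.3852, theta = 248.1986 degrees


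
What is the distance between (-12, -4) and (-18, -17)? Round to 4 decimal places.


d = sqrt((-18--12)^2 + (-17--4)^2) = 14.3178

14.3178


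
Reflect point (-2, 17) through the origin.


Reflection through origin: (x, y) -> (-x, -y)
(-2, 17) -> (2, -17)

(2, -17)


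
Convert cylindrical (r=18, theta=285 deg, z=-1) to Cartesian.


x = 18 * cos(285) = 4.6587
y = 18 * sin(285) = -17.3867
z = -1

(4.6587, -17.3867, -1)


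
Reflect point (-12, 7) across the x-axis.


Reflection across x-axis: (x, y) -> (x, -y)
(-12, 7) -> (-12, -7)

(-12, -7)


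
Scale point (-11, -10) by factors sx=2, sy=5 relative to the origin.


Scaling: (x*sx, y*sy) = (-11*2, -10*5) = (-22, -50)

(-22, -50)


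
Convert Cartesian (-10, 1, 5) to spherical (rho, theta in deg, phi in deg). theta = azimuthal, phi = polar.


rho = sqrt((-10)^2 + 1^2 + 5^2) = 11.225
theta = atan2(1, -10) = 174.2894 deg
phi = acos(5/11.225) = 63.5488 deg

rho = 11.225, theta = 174.2894 deg, phi = 63.5488 deg


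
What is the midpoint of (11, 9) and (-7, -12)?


Midpoint = ((11+-7)/2, (9+-12)/2) = (2, -1.5)

(2, -1.5)


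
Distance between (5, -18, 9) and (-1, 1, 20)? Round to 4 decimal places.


d = sqrt((-1-5)^2 + (1--18)^2 + (20-9)^2) = 22.7596

22.7596


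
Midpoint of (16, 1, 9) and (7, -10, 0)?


Midpoint = ((16+7)/2, (1+-10)/2, (9+0)/2) = (11.5, -4.5, 4.5)

(11.5, -4.5, 4.5)


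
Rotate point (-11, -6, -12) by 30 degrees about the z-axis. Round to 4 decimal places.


x' = -11*cos(30) - -6*sin(30) = -6.5263
y' = -11*sin(30) + -6*cos(30) = -10.6962
z' = -12

(-6.5263, -10.6962, -12)


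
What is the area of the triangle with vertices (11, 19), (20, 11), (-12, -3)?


Area = |x1(y2-y3) + x2(y3-y1) + x3(y1-y2)| / 2
= |11*(11--3) + 20*(-3-19) + -12*(19-11)| / 2
= 191

191


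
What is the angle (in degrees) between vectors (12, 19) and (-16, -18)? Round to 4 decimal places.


dot = 12*-16 + 19*-18 = -534
|u| = 22.4722, |v| = 24.0832
cos(angle) = -0.9867
angle = 170.6421 degrees

170.6421 degrees


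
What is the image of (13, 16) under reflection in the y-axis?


Reflection across y-axis: (x, y) -> (-x, y)
(13, 16) -> (-13, 16)

(-13, 16)


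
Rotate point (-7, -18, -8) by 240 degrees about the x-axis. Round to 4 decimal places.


x' = -7
y' = -18*cos(240) - -8*sin(240) = 2.0718
z' = -18*sin(240) + -8*cos(240) = 19.5885

(-7, 2.0718, 19.5885)


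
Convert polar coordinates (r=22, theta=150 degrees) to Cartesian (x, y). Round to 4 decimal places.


x = 22 * cos(150) = -19.0526
y = 22 * sin(150) = 11

(-19.0526, 11)


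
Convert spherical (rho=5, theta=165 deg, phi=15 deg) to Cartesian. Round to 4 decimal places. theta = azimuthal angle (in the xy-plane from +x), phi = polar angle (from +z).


x = 5 * sin(15) * cos(165) = -1.25
y = 5 * sin(15) * sin(165) = 0.3349
z = 5 * cos(15) = 4.8296

(-1.25, 0.3349, 4.8296)


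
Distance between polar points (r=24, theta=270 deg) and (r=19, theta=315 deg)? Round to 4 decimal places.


d = sqrt(r1^2 + r2^2 - 2*r1*r2*cos(t2-t1))
d = sqrt(24^2 + 19^2 - 2*24*19*cos(315-270)) = 17.0915

17.0915


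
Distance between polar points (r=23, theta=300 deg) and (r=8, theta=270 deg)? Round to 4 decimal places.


d = sqrt(r1^2 + r2^2 - 2*r1*r2*cos(t2-t1))
d = sqrt(23^2 + 8^2 - 2*23*8*cos(270-300)) = 16.5621

16.5621


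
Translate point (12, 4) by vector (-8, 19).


Translation: (x+dx, y+dy) = (12+-8, 4+19) = (4, 23)

(4, 23)


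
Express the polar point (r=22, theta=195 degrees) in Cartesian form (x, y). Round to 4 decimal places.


x = 22 * cos(195) = -21.2504
y = 22 * sin(195) = -5.694

(-21.2504, -5.694)


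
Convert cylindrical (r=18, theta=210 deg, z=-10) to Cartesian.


x = 18 * cos(210) = -15.5885
y = 18 * sin(210) = -9
z = -10

(-15.5885, -9, -10)


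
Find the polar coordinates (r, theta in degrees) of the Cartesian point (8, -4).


r = sqrt(8^2 + (-4)^2) = 8.9443
theta = atan2(-4, 8) = 333.4349 degrees

r = 8.9443, theta = 333.4349 degrees


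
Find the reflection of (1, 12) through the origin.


Reflection through origin: (x, y) -> (-x, -y)
(1, 12) -> (-1, -12)

(-1, -12)


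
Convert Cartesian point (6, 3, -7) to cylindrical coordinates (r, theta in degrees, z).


r = sqrt(6^2 + 3^2) = 6.7082
theta = atan2(3, 6) = 26.5651 deg
z = -7

r = 6.7082, theta = 26.5651 deg, z = -7


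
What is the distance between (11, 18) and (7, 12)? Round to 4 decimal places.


d = sqrt((7-11)^2 + (12-18)^2) = 7.2111

7.2111


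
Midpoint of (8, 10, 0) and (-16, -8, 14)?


Midpoint = ((8+-16)/2, (10+-8)/2, (0+14)/2) = (-4, 1, 7)

(-4, 1, 7)


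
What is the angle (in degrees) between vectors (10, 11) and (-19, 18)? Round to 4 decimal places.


dot = 10*-19 + 11*18 = 8
|u| = 14.8661, |v| = 26.1725
cos(angle) = 0.0206
angle = 88.8218 degrees

88.8218 degrees


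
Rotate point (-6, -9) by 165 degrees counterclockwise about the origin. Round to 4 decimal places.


x' = -6*cos(165) - -9*sin(165) = 8.1249
y' = -6*sin(165) + -9*cos(165) = 7.1404

(8.1249, 7.1404)


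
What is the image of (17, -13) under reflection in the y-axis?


Reflection across y-axis: (x, y) -> (-x, y)
(17, -13) -> (-17, -13)

(-17, -13)


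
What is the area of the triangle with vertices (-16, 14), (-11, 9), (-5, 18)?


Area = |x1(y2-y3) + x2(y3-y1) + x3(y1-y2)| / 2
= |-16*(9-18) + -11*(18-14) + -5*(14-9)| / 2
= 37.5

37.5


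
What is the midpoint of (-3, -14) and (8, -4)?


Midpoint = ((-3+8)/2, (-14+-4)/2) = (2.5, -9)

(2.5, -9)


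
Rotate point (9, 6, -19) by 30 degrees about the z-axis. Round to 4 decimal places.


x' = 9*cos(30) - 6*sin(30) = 4.7942
y' = 9*sin(30) + 6*cos(30) = 9.6962
z' = -19

(4.7942, 9.6962, -19)


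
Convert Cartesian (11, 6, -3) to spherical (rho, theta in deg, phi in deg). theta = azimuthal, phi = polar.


rho = sqrt(11^2 + 6^2 + (-3)^2) = 12.8841
theta = atan2(6, 11) = 28.6105 deg
phi = acos(-3/12.8841) = 103.4646 deg

rho = 12.8841, theta = 28.6105 deg, phi = 103.4646 deg


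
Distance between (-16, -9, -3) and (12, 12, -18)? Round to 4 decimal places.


d = sqrt((12--16)^2 + (12--9)^2 + (-18--3)^2) = 38.0789

38.0789


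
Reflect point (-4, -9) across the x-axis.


Reflection across x-axis: (x, y) -> (x, -y)
(-4, -9) -> (-4, 9)

(-4, 9)


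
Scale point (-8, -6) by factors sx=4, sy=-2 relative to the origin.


Scaling: (x*sx, y*sy) = (-8*4, -6*-2) = (-32, 12)

(-32, 12)


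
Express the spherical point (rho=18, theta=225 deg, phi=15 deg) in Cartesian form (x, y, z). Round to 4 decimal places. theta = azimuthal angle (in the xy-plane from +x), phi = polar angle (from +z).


x = 18 * sin(15) * cos(225) = -3.2942
y = 18 * sin(15) * sin(225) = -3.2942
z = 18 * cos(15) = 17.3867

(-3.2942, -3.2942, 17.3867)


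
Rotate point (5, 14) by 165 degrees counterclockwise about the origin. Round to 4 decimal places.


x' = 5*cos(165) - 14*sin(165) = -8.4531
y' = 5*sin(165) + 14*cos(165) = -12.2289

(-8.4531, -12.2289)


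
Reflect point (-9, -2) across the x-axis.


Reflection across x-axis: (x, y) -> (x, -y)
(-9, -2) -> (-9, 2)

(-9, 2)


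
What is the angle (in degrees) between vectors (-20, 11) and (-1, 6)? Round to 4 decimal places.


dot = -20*-1 + 11*6 = 86
|u| = 22.8254, |v| = 6.0828
cos(angle) = 0.6194
angle = 51.7269 degrees

51.7269 degrees


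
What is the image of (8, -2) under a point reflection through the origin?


Reflection through origin: (x, y) -> (-x, -y)
(8, -2) -> (-8, 2)

(-8, 2)


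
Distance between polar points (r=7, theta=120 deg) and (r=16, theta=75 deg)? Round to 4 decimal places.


d = sqrt(r1^2 + r2^2 - 2*r1*r2*cos(t2-t1))
d = sqrt(7^2 + 16^2 - 2*7*16*cos(75-120)) = 12.1082

12.1082


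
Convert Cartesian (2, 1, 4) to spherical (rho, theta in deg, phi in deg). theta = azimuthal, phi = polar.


rho = sqrt(2^2 + 1^2 + 4^2) = 4.5826
theta = atan2(1, 2) = 26.5651 deg
phi = acos(4/4.5826) = 29.2059 deg

rho = 4.5826, theta = 26.5651 deg, phi = 29.2059 deg


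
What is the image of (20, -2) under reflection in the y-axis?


Reflection across y-axis: (x, y) -> (-x, y)
(20, -2) -> (-20, -2)

(-20, -2)


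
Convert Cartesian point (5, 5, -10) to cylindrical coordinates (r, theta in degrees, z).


r = sqrt(5^2 + 5^2) = 7.0711
theta = atan2(5, 5) = 45 deg
z = -10

r = 7.0711, theta = 45 deg, z = -10


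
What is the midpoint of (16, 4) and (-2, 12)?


Midpoint = ((16+-2)/2, (4+12)/2) = (7, 8)

(7, 8)


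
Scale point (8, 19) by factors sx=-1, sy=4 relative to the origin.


Scaling: (x*sx, y*sy) = (8*-1, 19*4) = (-8, 76)

(-8, 76)


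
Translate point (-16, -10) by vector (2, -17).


Translation: (x+dx, y+dy) = (-16+2, -10+-17) = (-14, -27)

(-14, -27)


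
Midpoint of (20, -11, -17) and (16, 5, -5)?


Midpoint = ((20+16)/2, (-11+5)/2, (-17+-5)/2) = (18, -3, -11)

(18, -3, -11)


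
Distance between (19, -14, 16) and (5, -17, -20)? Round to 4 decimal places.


d = sqrt((5-19)^2 + (-17--14)^2 + (-20-16)^2) = 38.7427

38.7427


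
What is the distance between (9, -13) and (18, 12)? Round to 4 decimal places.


d = sqrt((18-9)^2 + (12--13)^2) = 26.5707

26.5707


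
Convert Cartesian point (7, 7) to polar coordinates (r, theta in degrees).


r = sqrt(7^2 + 7^2) = 9.8995
theta = atan2(7, 7) = 45 degrees

r = 9.8995, theta = 45 degrees


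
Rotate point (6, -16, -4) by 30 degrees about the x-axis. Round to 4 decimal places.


x' = 6
y' = -16*cos(30) - -4*sin(30) = -11.8564
z' = -16*sin(30) + -4*cos(30) = -11.4641

(6, -11.8564, -11.4641)


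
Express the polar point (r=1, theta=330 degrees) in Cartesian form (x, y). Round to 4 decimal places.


x = 1 * cos(330) = 0.866
y = 1 * sin(330) = -0.5

(0.866, -0.5)
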